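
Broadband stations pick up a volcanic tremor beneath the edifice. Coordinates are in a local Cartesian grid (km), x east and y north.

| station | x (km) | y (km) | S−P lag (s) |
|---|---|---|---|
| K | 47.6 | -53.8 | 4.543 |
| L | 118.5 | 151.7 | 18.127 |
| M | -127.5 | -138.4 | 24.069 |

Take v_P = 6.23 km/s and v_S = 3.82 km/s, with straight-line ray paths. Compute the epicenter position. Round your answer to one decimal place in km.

80.4 km east, -23.2 km north

Distance from S−P lag: d = Δt · v_P v_S / (v_P − v_S) = Δt · (6.23·3.82)/(6.23−3.82) ≈ 9.8749·Δt.
So d_K = 44.86, d_L = 179.00, d_M = 237.68 km.
Circle about each station: (x − 47.6)² + (y + 53.8)² = 44.86²; (x − 118.5)² + (y − 151.7)² = 179.00²; (x + 127.5)² + (y + 138.4)² = 237.68².
Subtracting the K equation from the L and M equations removes the quadratic terms:
141.8 x + 411.0 y = 1866.36
-350.2 x − 169.2 y = -24228.75
Solving the 2×2 system: x ≈ 80.4, y ≈ -23.2 km.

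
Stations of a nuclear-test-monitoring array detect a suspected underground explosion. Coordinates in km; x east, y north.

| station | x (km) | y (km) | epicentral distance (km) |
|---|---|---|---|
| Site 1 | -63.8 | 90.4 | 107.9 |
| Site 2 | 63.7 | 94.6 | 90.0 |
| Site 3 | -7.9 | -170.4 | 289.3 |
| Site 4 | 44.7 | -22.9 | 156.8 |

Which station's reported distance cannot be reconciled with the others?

Site 1

Solve using three stations at a time. Using Site 2, Site 3, Site 4 (subtract circle equations pairwise → linear system) gives (x, y) ≈ (-23.0, 118.5).
Distances from that point to each station vs reported:
  Site 1: calculated 49.5 vs reported 107.9 → residual 58.4 km
  Site 2: calculated 90.0 vs reported 90.0 → residual 0.0 km
  Site 3: calculated 289.3 vs reported 289.3 → residual 0.0 km
  Site 4: calculated 156.8 vs reported 156.8 → residual 0.0 km
Site 2, Site 3, Site 4 are mutually consistent (residuals ≈ 0); Site 1 is off by 58.4 km.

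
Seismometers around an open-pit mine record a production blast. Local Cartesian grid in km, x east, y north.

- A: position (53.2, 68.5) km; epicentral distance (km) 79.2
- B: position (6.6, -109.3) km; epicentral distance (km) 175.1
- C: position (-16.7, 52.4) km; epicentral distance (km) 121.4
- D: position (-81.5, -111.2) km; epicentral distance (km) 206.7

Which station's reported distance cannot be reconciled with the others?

Solve using three stations at a time. Using A, C, D (subtract circle equations pairwise → linear system) gives (x, y) ≈ (92.7, -0.0).
Distances from that point to each station vs reported:
  A: calculated 79.1 vs reported 79.2 → residual 0.1 km
  B: calculated 139.1 vs reported 175.1 → residual 36.0 km
  C: calculated 121.4 vs reported 121.4 → residual 0.0 km
  D: calculated 206.7 vs reported 206.7 → residual 0.0 km
A, C, D are mutually consistent (residuals ≈ 0); B is off by 36.0 km.

B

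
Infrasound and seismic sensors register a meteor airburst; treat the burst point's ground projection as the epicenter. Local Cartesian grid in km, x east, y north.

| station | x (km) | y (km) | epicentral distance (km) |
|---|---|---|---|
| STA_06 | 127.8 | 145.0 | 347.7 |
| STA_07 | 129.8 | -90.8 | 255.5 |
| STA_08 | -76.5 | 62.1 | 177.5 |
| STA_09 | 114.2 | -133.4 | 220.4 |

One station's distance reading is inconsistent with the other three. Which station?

Solve using three stations at a time. Using STA_06, STA_08, STA_09 (subtract circle equations pairwise → linear system) gives (x, y) ≈ (-105.2, -113.0).
Distances from that point to each station vs reported:
  STA_06: calculated 347.7 vs reported 347.7 → residual 0.0 km
  STA_07: calculated 236.1 vs reported 255.5 → residual 19.4 km
  STA_08: calculated 177.5 vs reported 177.5 → residual 0.0 km
  STA_09: calculated 220.4 vs reported 220.4 → residual 0.0 km
STA_06, STA_08, STA_09 are mutually consistent (residuals ≈ 0); STA_07 is off by 19.4 km.

STA_07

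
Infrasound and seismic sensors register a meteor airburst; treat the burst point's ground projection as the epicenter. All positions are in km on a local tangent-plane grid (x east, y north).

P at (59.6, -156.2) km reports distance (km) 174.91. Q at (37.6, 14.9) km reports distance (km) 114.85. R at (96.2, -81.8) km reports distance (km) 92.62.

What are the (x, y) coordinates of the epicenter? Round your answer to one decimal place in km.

150.4 km east, -6.7 km north

Circle about each station: (x − 59.6)² + (y + 156.2)² = 174.91²; (x − 37.6)² + (y − 14.9)² = 114.85²; (x − 96.2)² + (y + 81.8)² = 92.62².
Subtracting the P equation from the Q and R equations removes the quadratic terms:
-44.0 x + 342.2 y = -8911.84
73.2 x + 148.8 y = 10010.12
Solving the 2×2 system: x ≈ 150.4, y ≈ -6.7 km.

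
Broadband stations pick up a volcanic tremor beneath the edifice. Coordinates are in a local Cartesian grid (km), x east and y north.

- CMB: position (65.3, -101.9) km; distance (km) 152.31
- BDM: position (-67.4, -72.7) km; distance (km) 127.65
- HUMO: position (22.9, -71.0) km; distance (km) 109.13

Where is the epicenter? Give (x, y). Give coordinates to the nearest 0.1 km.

Circle about each station: (x − 65.3)² + (y + 101.9)² = 152.31²; (x + 67.4)² + (y + 72.7)² = 127.65²; (x − 22.9)² + (y + 71.0)² = 109.13².
Subtracting the CMB equation from the BDM and HUMO equations removes the quadratic terms:
-265.4 x + 58.4 y = 2084.16
-84.8 x + 61.8 y = 2206.69
Solving the 2×2 system: x ≈ 0.0, y ≈ 35.7 km.

x ≈ 0.0 km, y ≈ 35.7 km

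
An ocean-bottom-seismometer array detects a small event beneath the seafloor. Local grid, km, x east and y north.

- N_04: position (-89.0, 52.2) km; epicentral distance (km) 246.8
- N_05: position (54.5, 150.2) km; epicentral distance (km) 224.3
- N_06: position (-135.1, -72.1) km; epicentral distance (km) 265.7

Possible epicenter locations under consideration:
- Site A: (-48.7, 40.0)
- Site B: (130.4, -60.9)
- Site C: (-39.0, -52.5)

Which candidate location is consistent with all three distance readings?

Site B

For each candidate, compare |candidate − station| to the reported distance:
Site A: residuals N_04 204.7, N_05 73.3, N_06 124.2 → max 204.7 km
Site B: residuals N_04 0.0, N_05 0.0, N_06 0.0 → max 0.0 km
Site C: residuals N_04 130.8, N_05 1.1, N_06 167.6 → max 167.6 km
Only Site B has all residuals ≈ 0.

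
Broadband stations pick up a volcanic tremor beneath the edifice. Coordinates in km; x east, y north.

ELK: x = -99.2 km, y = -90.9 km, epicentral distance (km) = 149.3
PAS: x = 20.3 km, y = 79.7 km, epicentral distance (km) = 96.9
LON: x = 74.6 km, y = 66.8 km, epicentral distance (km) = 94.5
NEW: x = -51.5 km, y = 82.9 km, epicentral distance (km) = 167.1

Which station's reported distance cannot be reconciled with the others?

Solve using three stations at a time. Using ELK, PAS, LON (subtract circle equations pairwise → linear system) gives (x, y) ≈ (30.3, -16.7).
Distances from that point to each station vs reported:
  ELK: calculated 149.3 vs reported 149.3 → residual 0.0 km
  PAS: calculated 96.9 vs reported 96.9 → residual 0.0 km
  LON: calculated 94.5 vs reported 94.5 → residual 0.0 km
  NEW: calculated 128.9 vs reported 167.1 → residual 38.2 km
ELK, PAS, LON are mutually consistent (residuals ≈ 0); NEW is off by 38.2 km.

NEW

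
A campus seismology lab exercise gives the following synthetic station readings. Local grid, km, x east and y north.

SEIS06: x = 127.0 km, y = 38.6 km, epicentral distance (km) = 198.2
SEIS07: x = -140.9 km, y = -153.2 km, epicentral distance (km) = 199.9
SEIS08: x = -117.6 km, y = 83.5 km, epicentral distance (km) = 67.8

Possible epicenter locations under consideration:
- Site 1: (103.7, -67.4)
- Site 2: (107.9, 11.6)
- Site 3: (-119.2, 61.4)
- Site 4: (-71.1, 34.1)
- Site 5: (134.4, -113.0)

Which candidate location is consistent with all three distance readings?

For each candidate, compare |candidate − station| to the reported distance:
Site 1: residuals SEIS06 89.7, SEIS07 59.3, SEIS08 200.1 → max 200.1 km
Site 2: residuals SEIS06 165.1, SEIS07 98.5, SEIS08 168.9 → max 168.9 km
Site 3: residuals SEIS06 49.1, SEIS07 15.8, SEIS08 45.6 → max 49.1 km
Site 4: residuals SEIS06 0.0, SEIS07 0.0, SEIS08 0.0 → max 0.0 km
Site 5: residuals SEIS06 46.4, SEIS07 78.3, SEIS08 251.8 → max 251.8 km
Only Site 4 has all residuals ≈ 0.

Site 4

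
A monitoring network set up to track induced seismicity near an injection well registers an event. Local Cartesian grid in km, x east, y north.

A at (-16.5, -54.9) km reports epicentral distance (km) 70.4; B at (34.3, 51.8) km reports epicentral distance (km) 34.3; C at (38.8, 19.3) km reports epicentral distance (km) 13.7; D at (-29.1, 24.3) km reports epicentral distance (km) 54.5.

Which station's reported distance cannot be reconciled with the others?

A

Solve using three stations at a time. Using B, C, D (subtract circle equations pairwise → linear system) gives (x, y) ≈ (25.1, 18.8).
Distances from that point to each station vs reported:
  A: calculated 84.6 vs reported 70.4 → residual 14.2 km
  B: calculated 34.3 vs reported 34.3 → residual 0.0 km
  C: calculated 13.7 vs reported 13.7 → residual 0.0 km
  D: calculated 54.5 vs reported 54.5 → residual 0.0 km
B, C, D are mutually consistent (residuals ≈ 0); A is off by 14.2 km.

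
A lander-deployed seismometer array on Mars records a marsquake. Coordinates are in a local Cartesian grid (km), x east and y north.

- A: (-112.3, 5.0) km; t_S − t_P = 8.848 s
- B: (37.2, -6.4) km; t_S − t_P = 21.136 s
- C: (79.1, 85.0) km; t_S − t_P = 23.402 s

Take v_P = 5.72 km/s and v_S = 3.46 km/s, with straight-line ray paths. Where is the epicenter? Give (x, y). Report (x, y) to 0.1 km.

(-125.8, 81.3)

Distance from S−P lag: d = Δt · v_P v_S / (v_P − v_S) = Δt · (5.72·3.46)/(5.72−3.46) ≈ 8.7572·Δt.
So d_A = 77.48, d_B = 185.09, d_C = 204.94 km.
Circle about each station: (x + 112.3)² + (y − 5.0)² = 77.48²; (x − 37.2)² + (y + 6.4)² = 185.09²; (x − 79.1)² + (y − 85.0)² = 204.94².
Subtracting pairs of circle equations eliminates x²+y² and gives linear equations (the radical axes):
299.0 x − 22.8 y = -39466.65
382.8 x + 160.0 y = -35151.73
Solving the 2×2 system: x ≈ -125.8, y ≈ 81.3 km.
Check against A (with the unrounded x, y): √((x + 112.3)²+(y − 5.0)²) = 77.46 ≈ 77.48 km. ✓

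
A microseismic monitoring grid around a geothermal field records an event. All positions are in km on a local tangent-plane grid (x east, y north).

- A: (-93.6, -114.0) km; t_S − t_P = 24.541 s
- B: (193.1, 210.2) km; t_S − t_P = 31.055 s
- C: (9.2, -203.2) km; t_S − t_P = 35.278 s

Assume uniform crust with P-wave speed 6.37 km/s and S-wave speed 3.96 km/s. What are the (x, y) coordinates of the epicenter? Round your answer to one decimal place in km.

Distance from S−P lag: d = Δt · v_P v_S / (v_P − v_S) = Δt · (6.37·3.96)/(6.37−3.96) ≈ 10.4669·Δt.
So d_A = 256.87, d_B = 325.05, d_C = 369.25 km.
Circle about each station: (x + 93.6)² + (y + 114.0)² = 256.87²; (x − 193.1)² + (y − 210.2)² = 325.05²; (x − 9.2)² + (y + 203.2)² = 369.25².
Subtracting the A equation from the B and C equations removes the quadratic terms:
573.4 x + 648.4 y = 20039.38
205.6 x − 178.4 y = -50745.45
Solving the 2×2 system: x ≈ -124.5, y ≈ 141.0 km.

(-124.5, 141.0)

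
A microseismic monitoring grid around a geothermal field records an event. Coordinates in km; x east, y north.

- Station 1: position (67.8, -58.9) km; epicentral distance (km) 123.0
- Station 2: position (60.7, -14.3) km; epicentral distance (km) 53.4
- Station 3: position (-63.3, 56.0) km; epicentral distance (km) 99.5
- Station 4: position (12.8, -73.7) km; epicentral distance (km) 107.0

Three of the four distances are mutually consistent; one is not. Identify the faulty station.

Solve using three stations at a time. Using Station 2, Station 3, Station 4 (subtract circle equations pairwise → linear system) gives (x, y) ≈ (33.1, 31.3).
Distances from that point to each station vs reported:
  Station 1: calculated 96.7 vs reported 123.0 → residual 26.3 km
  Station 2: calculated 53.4 vs reported 53.4 → residual 0.0 km
  Station 3: calculated 99.5 vs reported 99.5 → residual 0.0 km
  Station 4: calculated 107.0 vs reported 107.0 → residual 0.0 km
Station 2, Station 3, Station 4 are mutually consistent (residuals ≈ 0); Station 1 is off by 26.3 km.

Station 1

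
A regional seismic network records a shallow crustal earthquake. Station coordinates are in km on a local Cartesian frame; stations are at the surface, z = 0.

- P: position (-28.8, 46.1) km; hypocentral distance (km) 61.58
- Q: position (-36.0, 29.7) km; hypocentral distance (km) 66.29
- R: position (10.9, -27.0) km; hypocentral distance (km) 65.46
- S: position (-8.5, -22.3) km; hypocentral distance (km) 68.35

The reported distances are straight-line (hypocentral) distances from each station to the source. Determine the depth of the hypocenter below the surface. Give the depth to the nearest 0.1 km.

Each station gives a sphere (x−x_i)² + (y−y_i)² + z² = d_i² (stations at z=0).
Subtracting the P sphere from Q and R: z² cancels, leaving linear equations in x and y:
-14.4 x − 32.8 y = -1378.83
79.4 x − 146.2 y = -2599.76
Solving: x ≈ 24.697, y ≈ 31.195 km (keep extra digits for the depth step; rounded: 24.7, 31.2).
Then from the P sphere: z² = 61.58² − (x + 28.8)² − (y − 46.1)² with x = 24.697, y = 31.195, so z ≈ 26.608 ≈ 26.6 km.

depth ≈ 26.6 km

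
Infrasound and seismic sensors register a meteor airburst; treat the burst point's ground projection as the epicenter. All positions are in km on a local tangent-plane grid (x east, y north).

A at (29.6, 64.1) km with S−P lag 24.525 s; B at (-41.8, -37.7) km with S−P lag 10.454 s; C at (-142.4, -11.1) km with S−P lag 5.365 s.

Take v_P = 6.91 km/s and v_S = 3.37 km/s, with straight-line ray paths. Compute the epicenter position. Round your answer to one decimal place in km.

Distance from S−P lag: d = Δt · v_P v_S / (v_P − v_S) = Δt · (6.91·3.37)/(6.91−3.37) ≈ 6.5782·Δt.
So d_A = 161.33, d_B = 68.77, d_C = 35.29 km.
Circle about each station: (x − 29.6)² + (y − 64.1)² = 161.33²; (x + 41.8)² + (y + 37.7)² = 68.77²; (x + 142.4)² + (y + 11.1)² = 35.29².
Subtracting pairs of circle equations eliminates x²+y² and gives linear equations (the radical axes):
-142.8 x − 203.6 y = 19481.62
-344.0 x − 150.4 y = 40197.98
Solving the 2×2 system: x ≈ -108.2, y ≈ -19.8 km.
Check against A (with the unrounded x, y): √((x − 29.6)²+(y − 64.1)²) = 161.33 ≈ 161.33 km. ✓

x ≈ -108.2 km, y ≈ -19.8 km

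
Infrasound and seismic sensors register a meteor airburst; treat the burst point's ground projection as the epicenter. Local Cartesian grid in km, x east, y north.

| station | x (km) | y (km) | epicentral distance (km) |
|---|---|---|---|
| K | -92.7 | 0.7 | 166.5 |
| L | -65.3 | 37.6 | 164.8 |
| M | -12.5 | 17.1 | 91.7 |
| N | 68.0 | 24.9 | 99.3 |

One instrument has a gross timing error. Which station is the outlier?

Solve using three stations at a time. Using K, L, N (subtract circle equations pairwise → linear system) gives (x, y) ≈ (56.2, -73.6).
Distances from that point to each station vs reported:
  K: calculated 166.5 vs reported 166.5 → residual 0.0 km
  L: calculated 164.8 vs reported 164.8 → residual 0.0 km
  M: calculated 113.8 vs reported 91.7 → residual 22.1 km
  N: calculated 99.2 vs reported 99.3 → residual 0.1 km
K, L, N are mutually consistent (residuals ≈ 0); M is off by 22.1 km.

M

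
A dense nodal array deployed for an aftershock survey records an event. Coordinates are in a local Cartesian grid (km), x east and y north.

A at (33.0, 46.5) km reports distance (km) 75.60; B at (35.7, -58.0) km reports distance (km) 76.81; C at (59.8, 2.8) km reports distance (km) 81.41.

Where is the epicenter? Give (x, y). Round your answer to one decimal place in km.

Circle about each station: (x − 33.0)² + (y − 46.5)² = 75.60²; (x − 35.7)² + (y + 58.0)² = 76.81²; (x − 59.8)² + (y − 2.8)² = 81.41².
Subtracting the A equation from the B and C equations removes the quadratic terms:
5.4 x − 209.0 y = 1202.82
53.6 x − 87.4 y = -579.60
Solving the 2×2 system: x ≈ -21.1, y ≈ -6.3 km.
Check against A (with the unrounded x, y): √((x − 33.0)²+(y − 46.5)²) = 75.59 ≈ 75.60 km. ✓

x ≈ -21.1 km, y ≈ -6.3 km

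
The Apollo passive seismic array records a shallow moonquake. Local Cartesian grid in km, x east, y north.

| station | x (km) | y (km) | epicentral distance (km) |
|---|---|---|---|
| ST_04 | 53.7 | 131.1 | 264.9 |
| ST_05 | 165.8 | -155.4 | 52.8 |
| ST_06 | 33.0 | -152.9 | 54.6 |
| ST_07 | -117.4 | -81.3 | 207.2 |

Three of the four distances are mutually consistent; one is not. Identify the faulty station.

ST_05

Solve using three stations at a time. Using ST_04, ST_06, ST_07 (subtract circle equations pairwise → linear system) gives (x, y) ≈ (83.5, -132.1).
Distances from that point to each station vs reported:
  ST_04: calculated 264.9 vs reported 264.9 → residual 0.0 km
  ST_05: calculated 85.6 vs reported 52.8 → residual 32.8 km
  ST_06: calculated 54.6 vs reported 54.6 → residual 0.0 km
  ST_07: calculated 207.2 vs reported 207.2 → residual 0.0 km
ST_04, ST_06, ST_07 are mutually consistent (residuals ≈ 0); ST_05 is off by 32.8 km.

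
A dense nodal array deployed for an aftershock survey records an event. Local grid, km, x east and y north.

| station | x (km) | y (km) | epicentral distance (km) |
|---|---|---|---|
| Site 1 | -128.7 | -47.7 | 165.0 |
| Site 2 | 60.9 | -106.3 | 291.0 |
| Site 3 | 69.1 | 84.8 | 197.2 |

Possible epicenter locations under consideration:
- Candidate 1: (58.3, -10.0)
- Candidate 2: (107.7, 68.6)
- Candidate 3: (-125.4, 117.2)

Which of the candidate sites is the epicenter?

For each candidate, compare |candidate − station| to the reported distance:
Candidate 1: residuals Site 1 25.8, Site 2 194.7, Site 3 101.8 → max 194.7 km
Candidate 2: residuals Site 1 98.5, Site 2 109.9, Site 3 155.3 → max 155.3 km
Candidate 3: residuals Site 1 0.1, Site 2 0.0, Site 3 0.0 → max 0.1 km
Only Candidate 3 has all residuals ≈ 0.

Candidate 3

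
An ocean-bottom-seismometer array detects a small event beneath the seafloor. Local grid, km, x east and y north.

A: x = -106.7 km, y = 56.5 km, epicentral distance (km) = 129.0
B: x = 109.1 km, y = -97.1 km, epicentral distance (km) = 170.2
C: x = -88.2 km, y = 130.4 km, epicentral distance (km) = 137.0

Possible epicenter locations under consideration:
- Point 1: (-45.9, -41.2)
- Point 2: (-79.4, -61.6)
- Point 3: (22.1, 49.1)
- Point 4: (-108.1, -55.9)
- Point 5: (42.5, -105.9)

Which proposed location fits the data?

Point 3

For each candidate, compare |candidate − station| to the reported distance:
Point 1: residuals A 13.9, B 5.4, C 39.7 → max 39.7 km
Point 2: residuals A 7.8, B 21.6, C 55.2 → max 55.2 km
Point 3: residuals A 0.0, B 0.1, C 0.0 → max 0.1 km
Point 4: residuals A 16.6, B 50.9, C 50.4 → max 50.9 km
Point 5: residuals A 91.5, B 103.0, C 133.0 → max 133.0 km
Only Point 3 has all residuals ≈ 0.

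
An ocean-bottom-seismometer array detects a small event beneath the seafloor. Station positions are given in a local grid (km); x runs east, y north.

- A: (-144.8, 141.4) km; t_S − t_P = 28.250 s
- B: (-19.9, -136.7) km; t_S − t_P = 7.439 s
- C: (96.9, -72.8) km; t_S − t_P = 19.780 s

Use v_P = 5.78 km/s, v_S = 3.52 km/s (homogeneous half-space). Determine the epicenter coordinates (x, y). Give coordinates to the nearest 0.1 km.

Distance from S−P lag: d = Δt · v_P v_S / (v_P − v_S) = Δt · (5.78·3.52)/(5.78−3.52) ≈ 9.0025·Δt.
So d_A = 254.32, d_B = 66.97, d_C = 178.07 km.
Circle about each station: (x + 144.8)² + (y − 141.4)² = 254.32²; (x + 19.9)² + (y + 136.7)² = 66.97²; (x − 96.9)² + (y + 72.8)² = 178.07².
Subtracting the A equation from the B and C equations removes the quadratic terms:
249.8 x − 556.2 y = 38315.58
483.4 x − 428.4 y = 6698.19
Solving the 2×2 system: x ≈ -78.4, y ≈ -104.1 km.
Check against A (with the unrounded x, y): √((x + 144.8)²+(y − 141.4)²) = 254.32 ≈ 254.32 km. ✓

-78.4 km east, -104.1 km north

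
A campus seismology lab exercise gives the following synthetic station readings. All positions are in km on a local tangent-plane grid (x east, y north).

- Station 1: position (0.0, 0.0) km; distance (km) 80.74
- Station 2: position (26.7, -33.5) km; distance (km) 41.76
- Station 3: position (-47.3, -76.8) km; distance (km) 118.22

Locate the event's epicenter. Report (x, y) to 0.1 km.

66.7 km east, -45.5 km north

Circle about each station: x² + y² = 80.74²; (x − 26.7)² + (y + 33.5)² = 41.76²; (x + 47.3)² + (y + 76.8)² = 118.22².
Subtracting the Station 1 equation from the Station 2 and Station 3 equations removes the quadratic terms:
53.4 x − 67.0 y = 6610.19
-94.6 x − 153.6 y = 678.51
Solving the 2×2 system: x ≈ 66.7, y ≈ -45.5 km.
Check against Station 1 (with the unrounded x, y): √(x²+y²) = 80.74 ≈ 80.74 km. ✓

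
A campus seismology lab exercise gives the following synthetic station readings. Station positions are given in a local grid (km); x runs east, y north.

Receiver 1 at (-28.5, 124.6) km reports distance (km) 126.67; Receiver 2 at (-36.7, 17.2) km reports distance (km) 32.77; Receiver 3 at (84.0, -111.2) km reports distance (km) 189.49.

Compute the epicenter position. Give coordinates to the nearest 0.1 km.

Circle about each station: (x + 28.5)² + (y − 124.6)² = 126.67²; (x + 36.7)² + (y − 17.2)² = 32.77²; (x − 84.0)² + (y + 111.2)² = 189.49².
Subtracting pairs of circle equations eliminates x²+y² and gives linear equations (the radical axes):
-16.4 x − 214.8 y = 276.74
225.0 x − 471.6 y = -16777.14
Solving the 2×2 system: x ≈ -66.6, y ≈ 3.8 km.

-66.6 km east, 3.8 km north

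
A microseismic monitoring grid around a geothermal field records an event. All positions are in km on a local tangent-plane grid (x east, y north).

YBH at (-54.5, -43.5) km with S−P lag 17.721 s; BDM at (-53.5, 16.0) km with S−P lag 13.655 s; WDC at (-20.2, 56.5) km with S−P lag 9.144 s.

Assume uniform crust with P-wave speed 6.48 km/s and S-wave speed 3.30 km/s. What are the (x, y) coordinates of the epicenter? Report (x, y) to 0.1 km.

Distance from S−P lag: d = Δt · v_P v_S / (v_P − v_S) = Δt · (6.48·3.30)/(6.48−3.30) ≈ 6.7245·Δt.
So d_YBH = 119.17, d_BDM = 91.82, d_WDC = 61.49 km.
Circle about each station: (x + 54.5)² + (y + 43.5)² = 119.17²; (x + 53.5)² + (y − 16.0)² = 91.82²; (x + 20.2)² + (y − 56.5)² = 61.49².
Subtracting the YBH equation from the BDM and WDC equations removes the quadratic terms:
2.0 x + 119.0 y = 4026.33
68.6 x + 200.0 y = 9158.26
Solving the 2×2 system: x ≈ 36.7, y ≈ 33.2 km.
Check against YBH (with the unrounded x, y): √((x + 54.5)²+(y + 43.5)²) = 119.14 ≈ 119.17 km. ✓

(36.7, 33.2)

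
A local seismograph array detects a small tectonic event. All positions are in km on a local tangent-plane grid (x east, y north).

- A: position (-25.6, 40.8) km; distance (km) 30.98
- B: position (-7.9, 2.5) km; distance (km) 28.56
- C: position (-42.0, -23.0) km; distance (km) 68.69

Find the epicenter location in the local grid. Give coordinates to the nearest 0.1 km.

(3.0, 28.9)

Circle about each station: (x + 25.6)² + (y − 40.8)² = 30.98²; (x + 7.9)² + (y − 2.5)² = 28.56²; (x + 42.0)² + (y + 23.0)² = 68.69².
Subtracting the A equation from the B and C equations removes the quadratic terms:
35.4 x − 76.6 y = -2107.25
-32.8 x − 127.6 y = -3785.56
Solving the 2×2 system: x ≈ 3.0, y ≈ 28.9 km.
Check against A (with the unrounded x, y): √((x + 25.6)²+(y − 40.8)²) = 30.98 ≈ 30.98 km. ✓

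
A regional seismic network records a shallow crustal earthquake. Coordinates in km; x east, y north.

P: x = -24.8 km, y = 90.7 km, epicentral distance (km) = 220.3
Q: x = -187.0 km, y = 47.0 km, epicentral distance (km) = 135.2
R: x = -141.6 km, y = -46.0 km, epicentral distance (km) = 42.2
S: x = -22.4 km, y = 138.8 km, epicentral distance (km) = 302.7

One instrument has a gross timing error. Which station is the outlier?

Solve using three stations at a time. Using P, Q, R (subtract circle equations pairwise → linear system) gives (x, y) ≈ (-157.7, -85.0).
Distances from that point to each station vs reported:
  P: calculated 220.3 vs reported 220.3 → residual 0.0 km
  Q: calculated 135.2 vs reported 135.2 → residual 0.0 km
  R: calculated 42.2 vs reported 42.2 → residual 0.0 km
  S: calculated 261.5 vs reported 302.7 → residual 41.2 km
P, Q, R are mutually consistent (residuals ≈ 0); S is off by 41.2 km.

S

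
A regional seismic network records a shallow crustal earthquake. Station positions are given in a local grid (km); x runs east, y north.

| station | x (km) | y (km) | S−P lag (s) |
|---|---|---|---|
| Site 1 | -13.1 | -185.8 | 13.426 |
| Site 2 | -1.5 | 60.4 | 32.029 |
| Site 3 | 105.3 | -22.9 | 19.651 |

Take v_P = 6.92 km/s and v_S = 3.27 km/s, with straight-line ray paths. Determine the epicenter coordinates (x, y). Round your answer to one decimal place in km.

(49.9, -131.4)

Distance from S−P lag: d = Δt · v_P v_S / (v_P − v_S) = Δt · (6.92·3.27)/(6.92−3.27) ≈ 6.1996·Δt.
So d_Site 1 = 83.24, d_Site 2 = 198.57, d_Site 3 = 121.83 km.
Circle about each station: (x + 13.1)² + (y + 185.8)² = 83.24²; (x + 1.5)² + (y − 60.4)² = 198.57²; (x − 105.3)² + (y + 22.9)² = 121.83².
Subtracting the Site 1 equation from the Site 2 and Site 3 equations removes the quadratic terms:
23.2 x + 492.4 y = -63543.99
236.8 x + 325.8 y = -30994.40
Solving the 2×2 system: x ≈ 49.9, y ≈ -131.4 km.
Check against Site 1 (with the unrounded x, y): √((x + 13.1)²+(y + 185.8)²) = 83.24 ≈ 83.24 km. ✓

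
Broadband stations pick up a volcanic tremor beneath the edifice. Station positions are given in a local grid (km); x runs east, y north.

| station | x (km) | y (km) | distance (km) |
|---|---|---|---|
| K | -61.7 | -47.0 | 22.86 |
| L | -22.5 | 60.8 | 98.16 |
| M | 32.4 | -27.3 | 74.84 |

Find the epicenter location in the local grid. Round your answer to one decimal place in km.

Circle about each station: (x + 61.7)² + (y + 47.0)² = 22.86²; (x + 22.5)² + (y − 60.8)² = 98.16²; (x − 32.4)² + (y + 27.3)² = 74.84².
Subtracting the K equation from the L and M equations removes the quadratic terms:
78.4 x + 215.6 y = -10925.81
188.2 x + 39.4 y = -9299.29
Solving the 2×2 system: x ≈ -42.0, y ≈ -35.4 km.

-42.0 km east, -35.4 km north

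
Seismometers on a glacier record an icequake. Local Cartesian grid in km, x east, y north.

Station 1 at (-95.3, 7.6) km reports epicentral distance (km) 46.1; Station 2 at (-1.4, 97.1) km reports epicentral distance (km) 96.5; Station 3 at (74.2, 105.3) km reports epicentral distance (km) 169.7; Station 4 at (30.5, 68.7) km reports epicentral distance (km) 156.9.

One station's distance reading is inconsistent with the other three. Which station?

Solve using three stations at a time. Using Station 1, Station 2, Station 3 (subtract circle equations pairwise → linear system) gives (x, y) ≈ (-87.2, 53.0).
Distances from that point to each station vs reported:
  Station 1: calculated 46.1 vs reported 46.1 → residual 0.0 km
  Station 2: calculated 96.5 vs reported 96.5 → residual 0.0 km
  Station 3: calculated 169.7 vs reported 169.7 → residual 0.0 km
  Station 4: calculated 118.8 vs reported 156.9 → residual 38.1 km
Station 1, Station 2, Station 3 are mutually consistent (residuals ≈ 0); Station 4 is off by 38.1 km.

Station 4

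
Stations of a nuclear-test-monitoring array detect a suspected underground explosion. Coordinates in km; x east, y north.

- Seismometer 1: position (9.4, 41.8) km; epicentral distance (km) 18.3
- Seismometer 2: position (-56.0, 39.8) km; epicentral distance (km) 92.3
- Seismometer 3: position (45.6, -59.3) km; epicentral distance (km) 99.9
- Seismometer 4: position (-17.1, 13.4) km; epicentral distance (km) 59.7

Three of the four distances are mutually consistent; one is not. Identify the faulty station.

Solve using three stations at a time. Using Seismometer 2, Seismometer 3, Seismometer 4 (subtract circle equations pairwise → linear system) gives (x, y) ≈ (36.5, 40.3).
Distances from that point to each station vs reported:
  Seismometer 1: calculated 27.1 vs reported 18.3 → residual 8.8 km
  Seismometer 2: calculated 92.5 vs reported 92.3 → residual 0.2 km
  Seismometer 3: calculated 100.0 vs reported 99.9 → residual 0.1 km
  Seismometer 4: calculated 60.0 vs reported 59.7 → residual 0.3 km
Seismometer 2, Seismometer 3, Seismometer 4 are mutually consistent (residuals ≈ 0); Seismometer 1 is off by 8.8 km.

Seismometer 1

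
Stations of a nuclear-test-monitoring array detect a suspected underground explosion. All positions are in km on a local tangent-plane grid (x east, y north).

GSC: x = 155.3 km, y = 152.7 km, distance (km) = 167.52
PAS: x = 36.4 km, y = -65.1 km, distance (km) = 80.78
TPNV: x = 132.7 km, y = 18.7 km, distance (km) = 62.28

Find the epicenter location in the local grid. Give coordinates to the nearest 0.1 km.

Circle about each station: (x − 155.3)² + (y − 152.7)² = 167.52²; (x − 36.4)² + (y + 65.1)² = 80.78²; (x − 132.7)² + (y − 18.7)² = 62.28².
Subtracting the GSC equation from the PAS and TPNV equations removes the quadratic terms:
-237.8 x − 435.6 y = -20334.87
-45.2 x − 268.0 y = -5292.25
Solving the 2×2 system: x ≈ 71.4, y ≈ 7.7 km.

x ≈ 71.4 km, y ≈ 7.7 km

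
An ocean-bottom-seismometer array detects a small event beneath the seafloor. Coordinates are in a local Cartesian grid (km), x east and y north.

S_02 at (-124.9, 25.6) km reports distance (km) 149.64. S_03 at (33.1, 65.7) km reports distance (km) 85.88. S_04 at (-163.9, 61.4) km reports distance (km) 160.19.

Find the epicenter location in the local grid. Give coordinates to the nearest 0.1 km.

(-20.5, 132.8)

Circle about each station: (x + 124.9)² + (y − 25.6)² = 149.64²; (x − 33.1)² + (y − 65.7)² = 85.88²; (x + 163.9)² + (y − 61.4)² = 160.19².
Subtracting the S_02 equation from the S_03 and S_04 equations removes the quadratic terms:
316.0 x + 80.2 y = 4173.49
-78.0 x + 71.6 y = 11109.09
Solving the 2×2 system: x ≈ -20.5, y ≈ 132.8 km.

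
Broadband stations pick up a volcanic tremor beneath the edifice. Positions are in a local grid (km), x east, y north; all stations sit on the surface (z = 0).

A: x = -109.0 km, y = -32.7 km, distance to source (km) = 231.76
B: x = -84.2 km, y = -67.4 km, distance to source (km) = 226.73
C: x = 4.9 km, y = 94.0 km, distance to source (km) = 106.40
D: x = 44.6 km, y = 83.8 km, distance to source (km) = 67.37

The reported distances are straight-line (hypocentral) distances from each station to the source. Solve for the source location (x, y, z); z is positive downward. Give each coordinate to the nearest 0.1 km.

Each station gives a sphere (x−x_i)² + (y−y_i)² + z² = d_i² (stations at z=0).
Subtracting the A sphere from B and C: z² cancels, leaving linear equations in x and y:
49.6 x − 69.4 y = 988.31
227.8 x + 253.4 y = 38301.46
Solving: x ≈ 102.494, y ≈ 59.011 km (keep extra digits for the depth step; rounded: 102.5, 59.0).
Then from the A sphere: z² = 231.76² − (x + 109.0)² − (y + 32.7)² with x = 102.494, y = 59.011, so z ≈ 23.918 ≈ 23.9 km.
Check against D (with the unrounded solution): distance 67.37 ≈ 67.37 km. ✓

(102.5, 59.0, 23.9)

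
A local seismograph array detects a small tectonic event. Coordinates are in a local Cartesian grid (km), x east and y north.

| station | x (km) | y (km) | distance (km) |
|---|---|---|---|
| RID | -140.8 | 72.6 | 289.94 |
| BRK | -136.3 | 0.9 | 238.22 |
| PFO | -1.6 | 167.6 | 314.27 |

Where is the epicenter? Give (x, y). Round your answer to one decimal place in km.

Circle about each station: (x + 140.8)² + (y − 72.6)² = 289.94²; (x + 136.3)² + (y − 0.9)² = 238.22²; (x + 1.6)² + (y − 167.6)² = 314.27².
Subtracting the RID equation from the BRK and PFO equations removes the quadratic terms:
9.0 x − 143.4 y = 20799.54
278.4 x + 190.0 y = -11703.51
Solving the 2×2 system: x ≈ 54.6, y ≈ -141.6 km.
Check against RID (with the unrounded x, y): √((x + 140.8)²+(y − 72.6)²) = 289.96 ≈ 289.94 km. ✓

(54.6, -141.6)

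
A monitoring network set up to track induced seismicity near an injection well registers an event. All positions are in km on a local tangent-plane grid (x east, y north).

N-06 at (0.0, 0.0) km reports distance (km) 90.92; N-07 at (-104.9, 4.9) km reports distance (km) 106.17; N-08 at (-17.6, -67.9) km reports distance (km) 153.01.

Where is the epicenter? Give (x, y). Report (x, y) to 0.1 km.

(-34.3, 84.2)

Circle about each station: x² + y² = 90.92²; (x + 104.9)² + (y − 4.9)² = 106.17²; (x + 17.6)² + (y + 67.9)² = 153.01².
Subtracting the N-06 equation from the N-07 and N-08 equations removes the quadratic terms:
-209.8 x + 9.8 y = 8022.40
-35.2 x − 135.8 y = -10225.44
Solving the 2×2 system: x ≈ -34.3, y ≈ 84.2 km.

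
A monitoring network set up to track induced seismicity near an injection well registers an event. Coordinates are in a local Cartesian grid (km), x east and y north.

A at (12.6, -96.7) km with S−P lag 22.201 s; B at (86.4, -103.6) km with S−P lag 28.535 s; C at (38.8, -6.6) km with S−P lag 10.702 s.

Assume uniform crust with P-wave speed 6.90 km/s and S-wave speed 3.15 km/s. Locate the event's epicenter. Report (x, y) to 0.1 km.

Distance from S−P lag: d = Δt · v_P v_S / (v_P − v_S) = Δt · (6.90·3.15)/(6.90−3.15) ≈ 5.7960·Δt.
So d_A = 128.68, d_B = 165.39, d_C = 62.03 km.
Circle about each station: (x − 12.6)² + (y + 96.7)² = 128.68²; (x − 86.4)² + (y + 103.6)² = 165.39²; (x − 38.8)² + (y + 6.6)² = 62.03².
Subtracting pairs of circle equations eliminates x²+y² and gives linear equations (the radical axes):
147.6 x − 13.8 y = -2107.04
52.4 x + 180.2 y = 4750.17
Solving the 2×2 system: x ≈ -11.5, y ≈ 29.7 km.

x ≈ -11.5 km, y ≈ 29.7 km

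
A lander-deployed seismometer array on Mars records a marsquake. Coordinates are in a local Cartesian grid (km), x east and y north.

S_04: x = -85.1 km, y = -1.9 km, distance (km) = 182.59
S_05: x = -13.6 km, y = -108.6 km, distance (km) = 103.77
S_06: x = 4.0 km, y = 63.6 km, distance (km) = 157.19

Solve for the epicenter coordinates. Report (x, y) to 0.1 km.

x ≈ 83.5 km, y ≈ -72.0 km

Circle about each station: (x + 85.1)² + (y + 1.9)² = 182.59²; (x + 13.6)² + (y + 108.6)² = 103.77²; (x − 4.0)² + (y − 63.6)² = 157.19².
Subtracting pairs of circle equations eliminates x²+y² and gives linear equations (the radical axes):
143.0 x − 213.4 y = 27304.20
178.2 x + 131.0 y = 5445.75
Solving the 2×2 system: x ≈ 83.5, y ≈ -72.0 km.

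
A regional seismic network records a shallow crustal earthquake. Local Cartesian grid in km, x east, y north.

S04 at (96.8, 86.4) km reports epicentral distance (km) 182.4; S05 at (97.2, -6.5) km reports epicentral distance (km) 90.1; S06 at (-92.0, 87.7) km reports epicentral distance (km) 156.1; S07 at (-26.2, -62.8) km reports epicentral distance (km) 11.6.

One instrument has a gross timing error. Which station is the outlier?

S05

Solve using three stations at a time. Using S04, S06, S07 (subtract circle equations pairwise → linear system) gives (x, y) ≈ (-22.1, -51.9).
Distances from that point to each station vs reported:
  S04: calculated 182.4 vs reported 182.4 → residual 0.0 km
  S05: calculated 127.7 vs reported 90.1 → residual 37.6 km
  S06: calculated 156.1 vs reported 156.1 → residual 0.0 km
  S07: calculated 11.6 vs reported 11.6 → residual 0.0 km
S04, S06, S07 are mutually consistent (residuals ≈ 0); S05 is off by 37.6 km.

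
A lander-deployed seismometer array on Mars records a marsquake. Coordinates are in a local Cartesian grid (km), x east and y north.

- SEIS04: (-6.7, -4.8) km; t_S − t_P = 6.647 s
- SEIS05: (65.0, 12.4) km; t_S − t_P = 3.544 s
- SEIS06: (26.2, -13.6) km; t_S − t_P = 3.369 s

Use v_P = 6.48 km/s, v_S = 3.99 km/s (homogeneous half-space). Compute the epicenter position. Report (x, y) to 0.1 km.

x ≈ 59.6 km, y ≈ -24.0 km

Distance from S−P lag: d = Δt · v_P v_S / (v_P − v_S) = Δt · (6.48·3.99)/(6.48−3.99) ≈ 10.3836·Δt.
So d_SEIS04 = 69.02, d_SEIS05 = 36.80, d_SEIS06 = 34.98 km.
Circle about each station: (x + 6.7)² + (y + 4.8)² = 69.02²; (x − 65.0)² + (y − 12.4)² = 36.80²; (x − 26.2)² + (y + 13.6)² = 34.98².
Subtracting pairs of circle equations eliminates x²+y² and gives linear equations (the radical axes):
143.4 x + 34.4 y = 7720.35
65.8 x − 17.6 y = 4343.63
Solving the 2×2 system: x ≈ 59.6, y ≈ -24.0 km.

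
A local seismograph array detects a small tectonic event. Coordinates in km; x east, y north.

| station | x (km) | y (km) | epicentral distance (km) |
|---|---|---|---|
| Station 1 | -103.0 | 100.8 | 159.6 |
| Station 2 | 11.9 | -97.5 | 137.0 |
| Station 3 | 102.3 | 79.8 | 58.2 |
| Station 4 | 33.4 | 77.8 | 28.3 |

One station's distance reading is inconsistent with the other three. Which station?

Solve using three stations at a time. Using Station 1, Station 3, Station 4 (subtract circle equations pairwise → linear system) gives (x, y) ≈ (49.8, 54.6).
Distances from that point to each station vs reported:
  Station 1: calculated 159.6 vs reported 159.6 → residual 0.0 km
  Station 2: calculated 156.7 vs reported 137.0 → residual 19.7 km
  Station 3: calculated 58.3 vs reported 58.2 → residual 0.1 km
  Station 4: calculated 28.4 vs reported 28.3 → residual 0.1 km
Station 1, Station 3, Station 4 are mutually consistent (residuals ≈ 0); Station 2 is off by 19.7 km.

Station 2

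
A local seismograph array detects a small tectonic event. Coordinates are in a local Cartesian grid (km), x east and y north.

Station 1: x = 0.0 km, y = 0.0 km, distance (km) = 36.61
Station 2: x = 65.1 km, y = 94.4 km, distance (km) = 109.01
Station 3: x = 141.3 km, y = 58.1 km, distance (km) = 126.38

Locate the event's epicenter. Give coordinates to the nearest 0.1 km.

Circle about each station: x² + y² = 36.61²; (x − 65.1)² + (y − 94.4)² = 109.01²; (x − 141.3)² + (y − 58.1)² = 126.38².
Subtracting the Station 1 equation from the Station 2 and Station 3 equations removes the quadratic terms:
130.2 x + 188.8 y = 2606.48
282.6 x + 116.2 y = 8709.69
Solving the 2×2 system: x ≈ 35.1, y ≈ -10.4 km.

x ≈ 35.1 km, y ≈ -10.4 km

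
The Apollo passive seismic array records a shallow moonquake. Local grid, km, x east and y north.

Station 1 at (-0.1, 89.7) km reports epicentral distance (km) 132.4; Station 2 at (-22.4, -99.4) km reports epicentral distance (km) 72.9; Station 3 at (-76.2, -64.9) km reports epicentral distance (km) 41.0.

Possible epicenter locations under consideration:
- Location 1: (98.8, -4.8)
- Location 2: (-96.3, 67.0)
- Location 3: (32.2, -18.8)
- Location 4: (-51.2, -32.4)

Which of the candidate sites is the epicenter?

Location 4

For each candidate, compare |candidate − station| to the reported distance:
Location 1: residuals Station 1 4.4, Station 2 80.8, Station 3 144.0 → max 144.0 km
Location 2: residuals Station 1 33.6, Station 2 109.2, Station 3 92.4 → max 109.2 km
Location 3: residuals Station 1 19.2, Station 2 24.5, Station 3 76.8 → max 76.8 km
Location 4: residuals Station 1 0.0, Station 2 0.0, Station 3 0.0 → max 0.0 km
Only Location 4 has all residuals ≈ 0.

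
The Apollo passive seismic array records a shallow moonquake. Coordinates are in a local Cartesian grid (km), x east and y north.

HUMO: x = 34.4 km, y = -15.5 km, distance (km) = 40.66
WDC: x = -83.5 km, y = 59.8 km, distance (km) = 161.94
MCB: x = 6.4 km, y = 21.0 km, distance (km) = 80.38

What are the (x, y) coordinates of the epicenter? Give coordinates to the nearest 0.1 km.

29.8 km east, -55.9 km north

Circle about each station: (x − 34.4)² + (y + 15.5)² = 40.66²; (x + 83.5)² + (y − 59.8)² = 161.94²; (x − 6.4)² + (y − 21.0)² = 80.38².
Subtracting the HUMO equation from the WDC and MCB equations removes the quadratic terms:
-235.8 x + 150.6 y = -15446.65
-56.0 x + 73.0 y = -5749.36
Solving the 2×2 system: x ≈ 29.8, y ≈ -55.9 km.
Check against HUMO (with the unrounded x, y): √((x − 34.4)²+(y + 15.5)²) = 40.65 ≈ 40.66 km. ✓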